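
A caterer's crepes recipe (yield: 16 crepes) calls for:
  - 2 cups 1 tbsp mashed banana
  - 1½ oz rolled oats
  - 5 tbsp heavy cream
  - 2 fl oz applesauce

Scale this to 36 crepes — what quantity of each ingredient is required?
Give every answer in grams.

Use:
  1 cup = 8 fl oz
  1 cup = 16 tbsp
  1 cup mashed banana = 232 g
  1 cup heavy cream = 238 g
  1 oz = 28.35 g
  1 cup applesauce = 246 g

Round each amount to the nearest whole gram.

mashed banana: 1077 g; rolled oats: 96 g; heavy cream: 167 g; applesauce: 138 g

Scaling factor: 36/16 = 9/4 = 2.25.
mashed banana: (2 cup + 1 tbsp = 2.0625 cup) × 9/4 × 232 g/cup ≈ 1077 g
rolled oats: 1.5 oz × 9/4 × 28.35 g/oz ≈ 96 g
heavy cream: 5 tbsp × 9/4 ÷ 16 tbsp/cup × 238 g/cup ≈ 167 g
applesauce: 2 fl oz × 9/4 ÷ 8 fl oz/cup × 246 g/cup ≈ 138 g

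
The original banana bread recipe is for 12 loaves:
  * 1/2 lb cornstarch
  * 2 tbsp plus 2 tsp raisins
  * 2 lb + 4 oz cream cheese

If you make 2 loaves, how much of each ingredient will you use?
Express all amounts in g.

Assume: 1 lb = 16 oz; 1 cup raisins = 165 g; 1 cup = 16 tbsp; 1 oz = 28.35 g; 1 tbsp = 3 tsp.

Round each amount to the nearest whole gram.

cornstarch: 38 g; raisins: 5 g; cream cheese: 170 g

Scaling factor: 2/12 = 1/6.
cornstarch: 0.5 lb × 1/6 × 16 oz/lb × 28.35 g/oz ≈ 38 g
raisins: (2 tbsp + 2 tsp = 8/3 tbsp) × 1/6 ÷ 16 tbsp/cup × 165 g/cup ≈ 5 g
cream cheese: (2 lb + 4 oz = 2.25 lb) × 1/6 × 16 oz/lb × 28.35 g/oz ≈ 170 g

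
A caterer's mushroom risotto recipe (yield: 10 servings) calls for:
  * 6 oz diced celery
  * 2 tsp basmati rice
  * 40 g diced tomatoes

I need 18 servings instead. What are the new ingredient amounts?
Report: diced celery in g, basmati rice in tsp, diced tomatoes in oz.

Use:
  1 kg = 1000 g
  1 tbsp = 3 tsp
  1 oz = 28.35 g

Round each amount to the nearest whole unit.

Scaling factor: 18/10 = 9/5 = 1.8.
diced celery: 6 oz × 9/5 × 28.35 g/oz ≈ 306 g
basmati rice: 2 tsp × 9/5 ≈ 4 tsp
diced tomatoes: 40 g × 9/5 ÷ 28.35 g/oz ≈ 3 oz

diced celery: 306 g; basmati rice: 4 tsp; diced tomatoes: 3 oz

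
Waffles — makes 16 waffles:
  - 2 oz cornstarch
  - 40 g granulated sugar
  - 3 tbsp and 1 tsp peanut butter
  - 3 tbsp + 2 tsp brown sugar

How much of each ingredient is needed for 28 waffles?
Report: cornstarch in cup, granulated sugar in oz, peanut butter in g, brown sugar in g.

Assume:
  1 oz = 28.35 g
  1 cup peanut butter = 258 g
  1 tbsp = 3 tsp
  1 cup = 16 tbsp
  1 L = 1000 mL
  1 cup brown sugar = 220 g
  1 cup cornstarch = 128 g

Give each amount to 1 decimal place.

Scaling factor: 28/16 = 7/4 = 1.75.
cornstarch: 2 oz × 7/4 × 28.35 g/oz ÷ 128 g/cup ≈ 0.8 cup
granulated sugar: 40 g × 7/4 ÷ 28.35 g/oz ≈ 2.5 oz
peanut butter: (3 tbsp + 1 tsp = 10/3 tbsp) × 7/4 ÷ 16 tbsp/cup × 258 g/cup ≈ 94.1 g
brown sugar: (3 tbsp + 2 tsp = 11/3 tbsp) × 7/4 ÷ 16 tbsp/cup × 220 g/cup ≈ 88.2 g

cornstarch: 0.8 cup; granulated sugar: 2.5 oz; peanut butter: 94.1 g; brown sugar: 88.2 g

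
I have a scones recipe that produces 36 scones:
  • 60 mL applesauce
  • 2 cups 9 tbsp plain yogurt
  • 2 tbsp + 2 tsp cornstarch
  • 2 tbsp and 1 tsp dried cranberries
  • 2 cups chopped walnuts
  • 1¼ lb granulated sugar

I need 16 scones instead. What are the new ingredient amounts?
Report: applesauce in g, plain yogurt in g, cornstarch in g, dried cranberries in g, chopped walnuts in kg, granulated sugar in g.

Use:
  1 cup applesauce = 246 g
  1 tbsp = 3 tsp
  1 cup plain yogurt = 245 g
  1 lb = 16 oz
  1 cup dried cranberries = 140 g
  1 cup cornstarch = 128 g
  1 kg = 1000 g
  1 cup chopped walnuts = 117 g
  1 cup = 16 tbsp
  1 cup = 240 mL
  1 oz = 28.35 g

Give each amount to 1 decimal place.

applesauce: 27.3 g; plain yogurt: 279.0 g; cornstarch: 9.5 g; dried cranberries: 9.1 g; chopped walnuts: 0.1 kg; granulated sugar: 252.0 g

Scaling factor: 16/36 = 4/9.
applesauce: 60 mL × 4/9 ÷ 240 mL/cup × 246 g/cup ≈ 27.3 g
plain yogurt: (2 cup + 9 tbsp = 2.5625 cup) × 4/9 × 245 g/cup ≈ 279.0 g
cornstarch: (2 tbsp + 2 tsp = 8/3 tbsp) × 4/9 ÷ 16 tbsp/cup × 128 g/cup ≈ 9.5 g
dried cranberries: (2 tbsp + 1 tsp = 7/3 tbsp) × 4/9 ÷ 16 tbsp/cup × 140 g/cup ≈ 9.1 g
chopped walnuts: 2 cup × 4/9 × 117 g/cup ÷ 1000 g/kg ≈ 0.1 kg
granulated sugar: 1.25 lb × 4/9 × 16 oz/lb × 28.35 g/oz = 252.0 g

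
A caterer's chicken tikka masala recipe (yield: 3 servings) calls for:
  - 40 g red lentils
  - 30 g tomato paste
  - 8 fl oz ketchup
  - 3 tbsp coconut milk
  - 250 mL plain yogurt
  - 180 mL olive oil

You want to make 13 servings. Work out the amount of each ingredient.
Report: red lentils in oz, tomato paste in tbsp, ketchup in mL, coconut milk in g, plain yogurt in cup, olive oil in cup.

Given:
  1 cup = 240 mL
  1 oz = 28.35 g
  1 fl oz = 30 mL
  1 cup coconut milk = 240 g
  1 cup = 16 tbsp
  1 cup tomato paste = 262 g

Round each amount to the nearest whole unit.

Scaling factor: 13/3.
red lentils: 40 g × 13/3 ÷ 28.35 g/oz ≈ 6 oz
tomato paste: 30 g × 13/3 ÷ 262 g/cup × 16 tbsp/cup ≈ 8 tbsp
ketchup: 8 fl oz × 13/3 × 30 mL/fl oz = 1040 mL
coconut milk: 3 tbsp × 13/3 ÷ 16 tbsp/cup × 240 g/cup = 195 g
plain yogurt: 250 mL × 13/3 ÷ 240 mL/cup ≈ 5 cup
olive oil: 180 mL × 13/3 ÷ 240 mL/cup ≈ 3 cup

red lentils: 6 oz; tomato paste: 8 tbsp; ketchup: 1040 mL; coconut milk: 195 g; plain yogurt: 5 cup; olive oil: 3 cup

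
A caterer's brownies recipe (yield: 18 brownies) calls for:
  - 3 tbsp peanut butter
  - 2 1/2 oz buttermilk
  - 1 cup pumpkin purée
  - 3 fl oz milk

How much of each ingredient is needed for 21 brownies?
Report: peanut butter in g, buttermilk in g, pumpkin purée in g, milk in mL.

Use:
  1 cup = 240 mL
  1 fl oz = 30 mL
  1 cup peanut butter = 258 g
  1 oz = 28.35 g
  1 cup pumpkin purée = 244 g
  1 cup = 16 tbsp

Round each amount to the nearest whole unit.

Scaling factor: 21/18 = 7/6.
peanut butter: 3 tbsp × 7/6 ÷ 16 tbsp/cup × 258 g/cup ≈ 56 g
buttermilk: 2.5 oz × 7/6 × 28.35 g/oz ≈ 83 g
pumpkin purée: 1 cup × 7/6 × 244 g/cup ≈ 285 g
milk: 3 fl oz × 7/6 × 30 mL/fl oz = 105 mL

peanut butter: 56 g; buttermilk: 83 g; pumpkin purée: 285 g; milk: 105 mL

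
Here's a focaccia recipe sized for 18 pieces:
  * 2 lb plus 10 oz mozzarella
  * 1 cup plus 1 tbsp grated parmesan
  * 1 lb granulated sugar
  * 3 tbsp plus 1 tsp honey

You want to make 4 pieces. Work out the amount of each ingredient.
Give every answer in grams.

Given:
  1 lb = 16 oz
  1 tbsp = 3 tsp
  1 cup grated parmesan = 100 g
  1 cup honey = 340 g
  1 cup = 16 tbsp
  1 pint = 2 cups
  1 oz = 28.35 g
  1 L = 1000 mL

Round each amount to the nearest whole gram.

Scaling factor: 4/18 = 2/9.
mozzarella: (2 lb + 10 oz = 2.625 lb) × 2/9 × 16 oz/lb × 28.35 g/oz ≈ 265 g
grated parmesan: (1 cup + 1 tbsp = 1.0625 cup) × 2/9 × 100 g/cup ≈ 24 g
granulated sugar: 1 lb × 2/9 × 16 oz/lb × 28.35 g/oz ≈ 101 g
honey: (3 tbsp + 1 tsp = 10/3 tbsp) × 2/9 ÷ 16 tbsp/cup × 340 g/cup ≈ 16 g

mozzarella: 265 g; grated parmesan: 24 g; granulated sugar: 101 g; honey: 16 g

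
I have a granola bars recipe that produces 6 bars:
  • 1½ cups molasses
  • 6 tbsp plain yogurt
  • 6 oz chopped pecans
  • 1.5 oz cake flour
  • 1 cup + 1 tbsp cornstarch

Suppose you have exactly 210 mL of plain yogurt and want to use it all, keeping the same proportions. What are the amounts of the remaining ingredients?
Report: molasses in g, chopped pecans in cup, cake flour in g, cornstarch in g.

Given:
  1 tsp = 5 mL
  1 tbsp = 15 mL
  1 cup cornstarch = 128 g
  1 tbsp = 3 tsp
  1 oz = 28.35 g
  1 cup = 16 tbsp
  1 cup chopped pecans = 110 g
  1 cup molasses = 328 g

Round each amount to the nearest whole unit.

molasses: 1148 g; chopped pecans: 4 cup; cake flour: 99 g; cornstarch: 317 g

The original recipe has 90 mL of plain yogurt, so the scaling factor is 210 ÷ 90 = 7/3.
molasses: 1.5 cup × 7/3 × 328 g/cup = 1148 g
chopped pecans: 6 oz × 7/3 × 28.35 g/oz ÷ 110 g/cup ≈ 4 cup
cake flour: 1.5 oz × 7/3 × 28.35 g/oz ≈ 99 g
cornstarch: (1 cup + 1 tbsp = 1.0625 cup) × 7/3 × 128 g/cup ≈ 317 g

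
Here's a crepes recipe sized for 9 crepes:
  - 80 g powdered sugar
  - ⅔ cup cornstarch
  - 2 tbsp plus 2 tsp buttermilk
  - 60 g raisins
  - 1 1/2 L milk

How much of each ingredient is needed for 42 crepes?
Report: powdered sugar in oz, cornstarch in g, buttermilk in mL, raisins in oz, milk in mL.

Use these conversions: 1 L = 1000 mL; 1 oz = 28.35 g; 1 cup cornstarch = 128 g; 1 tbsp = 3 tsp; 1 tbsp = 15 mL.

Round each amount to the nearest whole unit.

Scaling factor: 42/9 = 14/3.
powdered sugar: 80 g × 14/3 ÷ 28.35 g/oz ≈ 13 oz
cornstarch: 2/3 cup × 14/3 × 128 g/cup ≈ 398 g
buttermilk: (2 tbsp + 2 tsp = 8/3 tbsp) × 14/3 × 15 mL/tbsp ≈ 187 mL
raisins: 60 g × 14/3 ÷ 28.35 g/oz ≈ 10 oz
milk: 1.5 L × 14/3 × 1000 mL/L = 7000 mL

powdered sugar: 13 oz; cornstarch: 398 g; buttermilk: 187 mL; raisins: 10 oz; milk: 7000 mL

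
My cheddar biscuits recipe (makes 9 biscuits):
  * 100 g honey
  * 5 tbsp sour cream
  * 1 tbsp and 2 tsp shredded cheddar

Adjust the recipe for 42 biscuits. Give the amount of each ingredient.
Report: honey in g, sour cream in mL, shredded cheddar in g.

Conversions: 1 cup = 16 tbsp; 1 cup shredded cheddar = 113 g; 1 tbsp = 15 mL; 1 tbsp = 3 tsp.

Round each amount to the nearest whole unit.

Scaling factor: 42/9 = 14/3.
honey: 100 g × 14/3 ≈ 467 g
sour cream: 5 tbsp × 14/3 × 15 mL/tbsp = 350 mL
shredded cheddar: (1 tbsp + 2 tsp = 5/3 tbsp) × 14/3 ÷ 16 tbsp/cup × 113 g/cup ≈ 55 g

honey: 467 g; sour cream: 350 mL; shredded cheddar: 55 g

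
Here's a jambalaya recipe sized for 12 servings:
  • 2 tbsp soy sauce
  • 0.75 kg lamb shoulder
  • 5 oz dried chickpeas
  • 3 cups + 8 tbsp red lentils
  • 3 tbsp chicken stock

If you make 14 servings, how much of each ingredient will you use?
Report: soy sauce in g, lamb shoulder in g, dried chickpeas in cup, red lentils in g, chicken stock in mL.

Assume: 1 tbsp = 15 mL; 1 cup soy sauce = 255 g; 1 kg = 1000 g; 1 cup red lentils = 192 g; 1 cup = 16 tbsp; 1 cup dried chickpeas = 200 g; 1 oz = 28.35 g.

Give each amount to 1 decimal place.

soy sauce: 37.2 g; lamb shoulder: 875.0 g; dried chickpeas: 0.8 cup; red lentils: 784.0 g; chicken stock: 52.5 mL

Scaling factor: 14/12 = 7/6.
soy sauce: 2 tbsp × 7/6 ÷ 16 tbsp/cup × 255 g/cup ≈ 37.2 g
lamb shoulder: 0.75 kg × 7/6 × 1000 g/kg = 875.0 g
dried chickpeas: 5 oz × 7/6 × 28.35 g/oz ÷ 200 g/cup ≈ 0.8 cup
red lentils: (3 cup + 8 tbsp = 3.5 cup) × 7/6 × 192 g/cup = 784.0 g
chicken stock: 3 tbsp × 7/6 × 15 mL/tbsp = 52.5 mL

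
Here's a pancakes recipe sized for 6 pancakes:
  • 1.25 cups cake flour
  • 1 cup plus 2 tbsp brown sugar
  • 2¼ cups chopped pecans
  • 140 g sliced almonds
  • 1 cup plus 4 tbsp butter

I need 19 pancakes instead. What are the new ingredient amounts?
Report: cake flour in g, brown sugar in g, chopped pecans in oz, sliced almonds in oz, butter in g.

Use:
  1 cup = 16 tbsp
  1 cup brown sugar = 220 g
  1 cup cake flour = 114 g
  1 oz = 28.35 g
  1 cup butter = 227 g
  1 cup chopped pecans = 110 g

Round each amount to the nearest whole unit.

Scaling factor: 19/6.
cake flour: 1.25 cup × 19/6 × 114 g/cup ≈ 451 g
brown sugar: (1 cup + 2 tbsp = 1.125 cup) × 19/6 × 220 g/cup ≈ 784 g
chopped pecans: 2.25 cup × 19/6 × 110 g/cup ÷ 28.35 g/oz ≈ 28 oz
sliced almonds: 140 g × 19/6 ÷ 28.35 g/oz ≈ 16 oz
butter: (1 cup + 4 tbsp = 1.25 cup) × 19/6 × 227 g/cup ≈ 899 g

cake flour: 451 g; brown sugar: 784 g; chopped pecans: 28 oz; sliced almonds: 16 oz; butter: 899 g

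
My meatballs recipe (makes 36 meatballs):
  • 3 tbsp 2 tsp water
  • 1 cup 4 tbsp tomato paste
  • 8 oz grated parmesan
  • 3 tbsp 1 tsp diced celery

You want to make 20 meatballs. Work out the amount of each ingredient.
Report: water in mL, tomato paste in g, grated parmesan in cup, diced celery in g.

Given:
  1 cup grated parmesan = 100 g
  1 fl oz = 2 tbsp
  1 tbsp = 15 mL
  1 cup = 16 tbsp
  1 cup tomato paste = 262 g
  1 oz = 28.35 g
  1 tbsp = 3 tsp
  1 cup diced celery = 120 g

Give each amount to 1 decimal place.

Scaling factor: 20/36 = 5/9.
water: (3 tbsp + 2 tsp = 11/3 tbsp) × 5/9 × 15 mL/tbsp ≈ 30.6 mL
tomato paste: (1 cup + 4 tbsp = 1.25 cup) × 5/9 × 262 g/cup ≈ 181.9 g
grated parmesan: 8 oz × 5/9 × 28.35 g/oz ÷ 100 g/cup ≈ 1.3 cup
diced celery: (3 tbsp + 1 tsp = 10/3 tbsp) × 5/9 ÷ 16 tbsp/cup × 120 g/cup ≈ 13.9 g

water: 30.6 mL; tomato paste: 181.9 g; grated parmesan: 1.3 cup; diced celery: 13.9 g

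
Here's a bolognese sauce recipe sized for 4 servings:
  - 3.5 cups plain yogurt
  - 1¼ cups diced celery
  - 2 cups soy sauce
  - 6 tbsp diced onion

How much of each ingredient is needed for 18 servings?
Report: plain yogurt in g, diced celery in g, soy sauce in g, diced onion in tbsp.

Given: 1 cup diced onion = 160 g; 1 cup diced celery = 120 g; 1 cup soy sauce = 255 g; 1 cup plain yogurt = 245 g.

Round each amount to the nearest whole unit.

Scaling factor: 18/4 = 9/2 = 4.5.
plain yogurt: 3.5 cup × 9/2 × 245 g/cup ≈ 3859 g
diced celery: 1.25 cup × 9/2 × 120 g/cup = 675 g
soy sauce: 2 cup × 9/2 × 255 g/cup = 2295 g
diced onion: 6 tbsp × 9/2 = 27 tbsp

plain yogurt: 3859 g; diced celery: 675 g; soy sauce: 2295 g; diced onion: 27 tbsp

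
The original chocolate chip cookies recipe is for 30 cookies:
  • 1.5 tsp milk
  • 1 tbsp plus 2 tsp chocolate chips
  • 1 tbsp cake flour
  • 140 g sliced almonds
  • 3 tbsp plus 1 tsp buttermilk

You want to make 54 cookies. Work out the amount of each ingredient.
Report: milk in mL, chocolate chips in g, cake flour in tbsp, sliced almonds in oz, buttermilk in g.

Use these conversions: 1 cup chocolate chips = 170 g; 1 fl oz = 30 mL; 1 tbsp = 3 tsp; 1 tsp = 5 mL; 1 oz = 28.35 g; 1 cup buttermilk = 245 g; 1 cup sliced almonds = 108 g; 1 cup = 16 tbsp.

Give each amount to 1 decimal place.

Scaling factor: 54/30 = 9/5 = 1.8.
milk: 1.5 tsp × 9/5 × 5 mL/tsp = 13.5 mL
chocolate chips: (1 tbsp + 2 tsp = 5/3 tbsp) × 9/5 ÷ 16 tbsp/cup × 170 g/cup ≈ 31.9 g
cake flour: 1 tbsp × 9/5 = 1.8 tbsp
sliced almonds: 140 g × 9/5 ÷ 28.35 g/oz ≈ 8.9 oz
buttermilk: (3 tbsp + 1 tsp = 10/3 tbsp) × 9/5 ÷ 16 tbsp/cup × 245 g/cup ≈ 91.9 g

milk: 13.5 mL; chocolate chips: 31.9 g; cake flour: 1.8 tbsp; sliced almonds: 8.9 oz; buttermilk: 91.9 g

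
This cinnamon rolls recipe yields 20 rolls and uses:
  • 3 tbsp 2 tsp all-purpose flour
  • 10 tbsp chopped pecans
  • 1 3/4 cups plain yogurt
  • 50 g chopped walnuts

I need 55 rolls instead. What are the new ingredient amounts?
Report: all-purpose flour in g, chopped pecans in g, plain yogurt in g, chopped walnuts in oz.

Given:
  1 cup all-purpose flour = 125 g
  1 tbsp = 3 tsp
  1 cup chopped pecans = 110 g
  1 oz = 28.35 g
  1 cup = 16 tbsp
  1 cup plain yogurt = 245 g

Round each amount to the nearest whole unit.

all-purpose flour: 79 g; chopped pecans: 189 g; plain yogurt: 1179 g; chopped walnuts: 5 oz

Scaling factor: 55/20 = 11/4 = 2.75.
all-purpose flour: (3 tbsp + 2 tsp = 11/3 tbsp) × 11/4 ÷ 16 tbsp/cup × 125 g/cup ≈ 79 g
chopped pecans: 10 tbsp × 11/4 ÷ 16 tbsp/cup × 110 g/cup ≈ 189 g
plain yogurt: 1.75 cup × 11/4 × 245 g/cup ≈ 1179 g
chopped walnuts: 50 g × 11/4 ÷ 28.35 g/oz ≈ 5 oz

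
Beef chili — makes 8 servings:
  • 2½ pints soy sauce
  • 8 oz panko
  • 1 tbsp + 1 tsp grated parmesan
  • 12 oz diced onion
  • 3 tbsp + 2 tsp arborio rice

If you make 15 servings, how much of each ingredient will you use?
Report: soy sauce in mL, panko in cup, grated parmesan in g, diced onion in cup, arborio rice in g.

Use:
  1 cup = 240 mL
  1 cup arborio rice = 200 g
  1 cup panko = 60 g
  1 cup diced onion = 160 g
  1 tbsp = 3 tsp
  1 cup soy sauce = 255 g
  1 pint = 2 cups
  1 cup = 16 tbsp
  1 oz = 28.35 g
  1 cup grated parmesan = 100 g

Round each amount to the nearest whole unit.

soy sauce: 2250 mL; panko: 7 cup; grated parmesan: 16 g; diced onion: 4 cup; arborio rice: 86 g

Scaling factor: 15/8 = 1.875.
soy sauce: 2.5 pint × 15/8 × 2 cup/pint × 240 mL/cup = 2250 mL
panko: 8 oz × 15/8 × 28.35 g/oz ÷ 60 g/cup ≈ 7 cup
grated parmesan: (1 tbsp + 1 tsp = 4/3 tbsp) × 15/8 ÷ 16 tbsp/cup × 100 g/cup ≈ 16 g
diced onion: 12 oz × 15/8 × 28.35 g/oz ÷ 160 g/cup ≈ 4 cup
arborio rice: (3 tbsp + 2 tsp = 11/3 tbsp) × 15/8 ÷ 16 tbsp/cup × 200 g/cup ≈ 86 g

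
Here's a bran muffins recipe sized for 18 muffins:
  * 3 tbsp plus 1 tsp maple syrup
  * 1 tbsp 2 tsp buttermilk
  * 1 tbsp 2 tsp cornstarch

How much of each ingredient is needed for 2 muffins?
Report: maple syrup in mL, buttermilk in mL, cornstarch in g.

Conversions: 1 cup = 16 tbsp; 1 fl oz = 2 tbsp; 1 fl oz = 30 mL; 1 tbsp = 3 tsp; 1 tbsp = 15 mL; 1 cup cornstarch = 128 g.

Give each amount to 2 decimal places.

Scaling factor: 2/18 = 1/9.
maple syrup: (3 tbsp + 1 tsp = 10/3 tbsp) × 1/9 × 15 mL/tbsp ≈ 5.56 mL
buttermilk: (1 tbsp + 2 tsp = 5/3 tbsp) × 1/9 × 15 mL/tbsp ≈ 2.78 mL
cornstarch: (1 tbsp + 2 tsp = 5/3 tbsp) × 1/9 ÷ 16 tbsp/cup × 128 g/cup ≈ 1.48 g

maple syrup: 5.56 mL; buttermilk: 2.78 mL; cornstarch: 1.48 g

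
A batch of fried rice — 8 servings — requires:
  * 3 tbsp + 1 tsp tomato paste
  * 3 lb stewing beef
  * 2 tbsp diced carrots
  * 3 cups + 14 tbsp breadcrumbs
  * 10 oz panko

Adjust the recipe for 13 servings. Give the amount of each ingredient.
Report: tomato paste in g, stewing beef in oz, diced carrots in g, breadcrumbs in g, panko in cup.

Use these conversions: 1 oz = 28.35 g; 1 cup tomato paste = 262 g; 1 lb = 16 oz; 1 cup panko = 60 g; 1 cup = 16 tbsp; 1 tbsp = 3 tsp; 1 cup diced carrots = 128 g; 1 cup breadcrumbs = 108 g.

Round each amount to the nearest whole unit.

tomato paste: 89 g; stewing beef: 78 oz; diced carrots: 26 g; breadcrumbs: 680 g; panko: 8 cup

Scaling factor: 13/8 = 1.625.
tomato paste: (3 tbsp + 1 tsp = 10/3 tbsp) × 13/8 ÷ 16 tbsp/cup × 262 g/cup ≈ 89 g
stewing beef: 3 lb × 13/8 × 16 oz/lb = 78 oz
diced carrots: 2 tbsp × 13/8 ÷ 16 tbsp/cup × 128 g/cup = 26 g
breadcrumbs: (3 cup + 14 tbsp = 3.875 cup) × 13/8 × 108 g/cup ≈ 680 g
panko: 10 oz × 13/8 × 28.35 g/oz ÷ 60 g/cup ≈ 8 cup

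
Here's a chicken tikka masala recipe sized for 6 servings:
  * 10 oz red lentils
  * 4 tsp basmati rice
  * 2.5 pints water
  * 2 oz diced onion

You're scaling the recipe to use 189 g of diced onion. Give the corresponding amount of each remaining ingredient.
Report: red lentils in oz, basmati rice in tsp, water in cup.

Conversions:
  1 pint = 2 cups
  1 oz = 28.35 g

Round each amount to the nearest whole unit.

The original recipe has 56.7 g of diced onion, so the scaling factor is 189 ÷ 56.7 = 10/3.
red lentils: 10 oz × 10/3 ≈ 33 oz
basmati rice: 4 tsp × 10/3 ≈ 13 tsp
water: 2.5 pint × 10/3 × 2 cup/pint ≈ 17 cup

red lentils: 33 oz; basmati rice: 13 tsp; water: 17 cup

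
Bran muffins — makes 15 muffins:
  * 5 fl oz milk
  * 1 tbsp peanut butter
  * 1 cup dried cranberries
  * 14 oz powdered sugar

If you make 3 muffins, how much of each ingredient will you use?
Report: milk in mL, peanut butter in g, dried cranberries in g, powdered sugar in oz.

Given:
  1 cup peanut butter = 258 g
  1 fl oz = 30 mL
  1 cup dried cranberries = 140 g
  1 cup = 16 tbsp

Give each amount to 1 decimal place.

Scaling factor: 3/15 = 1/5 = 0.2.
milk: 5 fl oz × 1/5 × 30 mL/fl oz = 30.0 mL
peanut butter: 1 tbsp × 1/5 ÷ 16 tbsp/cup × 258 g/cup ≈ 3.2 g
dried cranberries: 1 cup × 1/5 × 140 g/cup = 28.0 g
powdered sugar: 14 oz × 1/5 = 2.8 oz

milk: 30.0 mL; peanut butter: 3.2 g; dried cranberries: 28.0 g; powdered sugar: 2.8 oz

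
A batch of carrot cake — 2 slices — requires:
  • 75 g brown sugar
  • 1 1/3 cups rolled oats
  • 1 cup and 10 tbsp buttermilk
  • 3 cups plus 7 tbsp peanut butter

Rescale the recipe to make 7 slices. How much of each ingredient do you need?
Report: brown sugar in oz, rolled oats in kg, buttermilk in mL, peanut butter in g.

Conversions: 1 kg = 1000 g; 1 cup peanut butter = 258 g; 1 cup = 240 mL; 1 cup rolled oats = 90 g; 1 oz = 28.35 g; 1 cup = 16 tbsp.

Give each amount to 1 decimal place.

brown sugar: 9.3 oz; rolled oats: 0.4 kg; buttermilk: 1365.0 mL; peanut butter: 3104.1 g

Scaling factor: 7/2 = 3.5.
brown sugar: 75 g × 7/2 ÷ 28.35 g/oz ≈ 9.3 oz
rolled oats: 4/3 cup × 7/2 × 90 g/cup ÷ 1000 g/kg ≈ 0.4 kg
buttermilk: (1 cup + 10 tbsp = 1.625 cup) × 7/2 × 240 mL/cup = 1365.0 mL
peanut butter: (3 cup + 7 tbsp = 3.4375 cup) × 7/2 × 258 g/cup ≈ 3104.1 g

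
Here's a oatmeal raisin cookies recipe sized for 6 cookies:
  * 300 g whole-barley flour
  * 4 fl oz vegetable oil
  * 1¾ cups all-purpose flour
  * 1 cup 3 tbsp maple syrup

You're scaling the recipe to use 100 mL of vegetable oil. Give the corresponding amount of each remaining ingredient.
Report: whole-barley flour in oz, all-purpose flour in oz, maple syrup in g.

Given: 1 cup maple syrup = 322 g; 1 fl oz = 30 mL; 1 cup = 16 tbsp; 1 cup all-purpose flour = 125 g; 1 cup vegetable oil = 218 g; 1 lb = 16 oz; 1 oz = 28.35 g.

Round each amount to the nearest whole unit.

whole-barley flour: 9 oz; all-purpose flour: 6 oz; maple syrup: 319 g

The original recipe has 120 mL of vegetable oil, so the scaling factor is 100 ÷ 120 = 5/6.
whole-barley flour: 300 g × 5/6 ÷ 28.35 g/oz ≈ 9 oz
all-purpose flour: 1.75 cup × 5/6 × 125 g/cup ÷ 28.35 g/oz ≈ 6 oz
maple syrup: (1 cup + 3 tbsp = 1.1875 cup) × 5/6 × 322 g/cup ≈ 319 g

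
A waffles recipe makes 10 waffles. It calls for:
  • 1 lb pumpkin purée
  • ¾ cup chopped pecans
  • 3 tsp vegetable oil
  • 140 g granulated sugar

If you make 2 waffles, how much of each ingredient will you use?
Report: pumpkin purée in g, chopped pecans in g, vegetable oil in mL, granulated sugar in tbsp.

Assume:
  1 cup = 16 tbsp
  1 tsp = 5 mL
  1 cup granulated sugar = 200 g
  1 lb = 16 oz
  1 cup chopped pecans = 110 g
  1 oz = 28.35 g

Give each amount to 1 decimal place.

Scaling factor: 2/10 = 1/5 = 0.2.
pumpkin purée: 1 lb × 1/5 × 16 oz/lb × 28.35 g/oz ≈ 90.7 g
chopped pecans: 0.75 cup × 1/5 × 110 g/cup = 16.5 g
vegetable oil: 3 tsp × 1/5 × 5 mL/tsp = 3.0 mL
granulated sugar: 140 g × 1/5 ÷ 200 g/cup × 16 tbsp/cup ≈ 2.2 tbsp

pumpkin purée: 90.7 g; chopped pecans: 16.5 g; vegetable oil: 3.0 mL; granulated sugar: 2.2 tbsp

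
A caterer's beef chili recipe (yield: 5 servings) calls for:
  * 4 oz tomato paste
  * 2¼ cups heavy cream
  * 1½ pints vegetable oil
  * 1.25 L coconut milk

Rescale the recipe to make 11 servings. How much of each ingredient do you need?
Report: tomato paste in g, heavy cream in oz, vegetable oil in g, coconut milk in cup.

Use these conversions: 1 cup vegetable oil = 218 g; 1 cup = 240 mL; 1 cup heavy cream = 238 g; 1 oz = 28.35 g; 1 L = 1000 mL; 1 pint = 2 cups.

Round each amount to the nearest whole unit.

tomato paste: 249 g; heavy cream: 42 oz; vegetable oil: 1439 g; coconut milk: 11 cup

Scaling factor: 11/5 = 2.2.
tomato paste: 4 oz × 11/5 × 28.35 g/oz ≈ 249 g
heavy cream: 2.25 cup × 11/5 × 238 g/cup ÷ 28.35 g/oz ≈ 42 oz
vegetable oil: 1.5 pint × 11/5 × 2 cup/pint × 218 g/cup ≈ 1439 g
coconut milk: 1.25 L × 11/5 × 1000 mL/L ÷ 240 mL/cup ≈ 11 cup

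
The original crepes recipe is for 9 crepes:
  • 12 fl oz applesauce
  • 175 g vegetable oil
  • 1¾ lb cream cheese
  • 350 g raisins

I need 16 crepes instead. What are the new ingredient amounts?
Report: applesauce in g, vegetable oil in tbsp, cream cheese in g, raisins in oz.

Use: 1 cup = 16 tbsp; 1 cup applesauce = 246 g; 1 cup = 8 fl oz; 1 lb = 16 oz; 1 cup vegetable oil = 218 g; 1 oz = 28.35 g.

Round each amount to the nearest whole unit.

applesauce: 656 g; vegetable oil: 23 tbsp; cream cheese: 1411 g; raisins: 22 oz

Scaling factor: 16/9.
applesauce: 12 fl oz × 16/9 ÷ 8 fl oz/cup × 246 g/cup = 656 g
vegetable oil: 175 g × 16/9 ÷ 218 g/cup × 16 tbsp/cup ≈ 23 tbsp
cream cheese: 1.75 lb × 16/9 × 16 oz/lb × 28.35 g/oz ≈ 1411 g
raisins: 350 g × 16/9 ÷ 28.35 g/oz ≈ 22 oz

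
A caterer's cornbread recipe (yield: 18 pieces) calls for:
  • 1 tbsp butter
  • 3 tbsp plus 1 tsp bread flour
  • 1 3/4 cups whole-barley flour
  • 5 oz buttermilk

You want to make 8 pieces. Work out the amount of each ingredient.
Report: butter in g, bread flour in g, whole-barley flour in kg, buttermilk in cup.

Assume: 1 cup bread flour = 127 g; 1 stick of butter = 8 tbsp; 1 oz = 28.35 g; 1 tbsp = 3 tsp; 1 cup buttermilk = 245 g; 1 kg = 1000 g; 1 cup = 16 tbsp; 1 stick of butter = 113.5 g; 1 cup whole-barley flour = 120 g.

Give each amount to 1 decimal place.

butter: 6.3 g; bread flour: 11.8 g; whole-barley flour: 0.1 kg; buttermilk: 0.3 cup

Scaling factor: 8/18 = 4/9.
butter: 1 tbsp × 4/9 ÷ 8 tbsp/stick × 113.5 g/stick ≈ 6.3 g
bread flour: (3 tbsp + 1 tsp = 10/3 tbsp) × 4/9 ÷ 16 tbsp/cup × 127 g/cup ≈ 11.8 g
whole-barley flour: 1.75 cup × 4/9 × 120 g/cup ÷ 1000 g/kg ≈ 0.1 kg
buttermilk: 5 oz × 4/9 × 28.35 g/oz ÷ 245 g/cup ≈ 0.3 cup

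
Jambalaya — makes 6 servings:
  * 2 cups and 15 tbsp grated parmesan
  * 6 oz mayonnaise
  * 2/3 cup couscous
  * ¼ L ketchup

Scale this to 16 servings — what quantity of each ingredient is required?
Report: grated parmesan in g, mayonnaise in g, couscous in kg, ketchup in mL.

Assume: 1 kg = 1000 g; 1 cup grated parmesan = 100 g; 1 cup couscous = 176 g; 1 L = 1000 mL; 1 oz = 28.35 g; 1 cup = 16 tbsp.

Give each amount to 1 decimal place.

Scaling factor: 16/6 = 8/3.
grated parmesan: (2 cup + 15 tbsp = 2.9375 cup) × 8/3 × 100 g/cup ≈ 783.3 g
mayonnaise: 6 oz × 8/3 × 28.35 g/oz = 453.6 g
couscous: 2/3 cup × 8/3 × 176 g/cup ÷ 1000 g/kg ≈ 0.3 kg
ketchup: 0.25 L × 8/3 × 1000 mL/L ≈ 666.7 mL

grated parmesan: 783.3 g; mayonnaise: 453.6 g; couscous: 0.3 kg; ketchup: 666.7 mL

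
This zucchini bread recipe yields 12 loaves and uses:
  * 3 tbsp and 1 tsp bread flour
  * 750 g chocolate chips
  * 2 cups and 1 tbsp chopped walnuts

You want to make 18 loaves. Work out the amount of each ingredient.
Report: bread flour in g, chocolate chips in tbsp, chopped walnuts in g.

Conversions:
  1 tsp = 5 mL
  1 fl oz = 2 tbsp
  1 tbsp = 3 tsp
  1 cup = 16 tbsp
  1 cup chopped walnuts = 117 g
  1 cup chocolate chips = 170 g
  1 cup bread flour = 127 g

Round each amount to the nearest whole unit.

bread flour: 40 g; chocolate chips: 106 tbsp; chopped walnuts: 362 g

Scaling factor: 18/12 = 3/2 = 1.5.
bread flour: (3 tbsp + 1 tsp = 10/3 tbsp) × 3/2 ÷ 16 tbsp/cup × 127 g/cup ≈ 40 g
chocolate chips: 750 g × 3/2 ÷ 170 g/cup × 16 tbsp/cup ≈ 106 tbsp
chopped walnuts: (2 cup + 1 tbsp = 2.0625 cup) × 3/2 × 117 g/cup ≈ 362 g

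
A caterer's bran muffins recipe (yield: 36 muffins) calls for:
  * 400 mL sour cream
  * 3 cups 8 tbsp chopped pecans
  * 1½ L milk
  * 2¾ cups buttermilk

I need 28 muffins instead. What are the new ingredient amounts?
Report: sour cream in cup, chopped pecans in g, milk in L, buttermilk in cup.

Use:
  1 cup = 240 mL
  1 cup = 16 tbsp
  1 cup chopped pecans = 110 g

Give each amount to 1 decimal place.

sour cream: 1.3 cup; chopped pecans: 299.4 g; milk: 1.2 L; buttermilk: 2.1 cup

Scaling factor: 28/36 = 7/9.
sour cream: 400 mL × 7/9 ÷ 240 mL/cup ≈ 1.3 cup
chopped pecans: (3 cup + 8 tbsp = 3.5 cup) × 7/9 × 110 g/cup ≈ 299.4 g
milk: 1.5 L × 7/9 ≈ 1.2 L
buttermilk: 2.75 cup × 7/9 ≈ 2.1 cup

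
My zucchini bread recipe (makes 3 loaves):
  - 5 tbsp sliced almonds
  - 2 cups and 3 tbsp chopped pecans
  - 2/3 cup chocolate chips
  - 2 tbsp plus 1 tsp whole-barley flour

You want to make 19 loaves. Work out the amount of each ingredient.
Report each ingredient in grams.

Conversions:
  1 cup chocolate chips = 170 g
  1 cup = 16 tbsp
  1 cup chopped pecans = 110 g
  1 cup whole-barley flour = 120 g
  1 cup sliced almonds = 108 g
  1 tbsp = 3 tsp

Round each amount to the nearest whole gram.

Scaling factor: 19/3.
sliced almonds: 5 tbsp × 19/3 ÷ 16 tbsp/cup × 108 g/cup ≈ 214 g
chopped pecans: (2 cup + 3 tbsp = 2.1875 cup) × 19/3 × 110 g/cup ≈ 1524 g
chocolate chips: 2/3 cup × 19/3 × 170 g/cup ≈ 718 g
whole-barley flour: (2 tbsp + 1 tsp = 7/3 tbsp) × 19/3 ÷ 16 tbsp/cup × 120 g/cup ≈ 111 g

sliced almonds: 214 g; chopped pecans: 1524 g; chocolate chips: 718 g; whole-barley flour: 111 g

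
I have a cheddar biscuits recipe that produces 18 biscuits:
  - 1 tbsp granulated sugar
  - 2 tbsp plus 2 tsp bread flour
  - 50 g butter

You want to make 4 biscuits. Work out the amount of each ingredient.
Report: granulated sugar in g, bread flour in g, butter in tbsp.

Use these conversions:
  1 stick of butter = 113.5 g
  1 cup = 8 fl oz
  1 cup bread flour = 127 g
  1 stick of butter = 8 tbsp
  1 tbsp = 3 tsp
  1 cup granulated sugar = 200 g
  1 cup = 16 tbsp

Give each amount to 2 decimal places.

Scaling factor: 4/18 = 2/9.
granulated sugar: 1 tbsp × 2/9 ÷ 16 tbsp/cup × 200 g/cup ≈ 2.78 g
bread flour: (2 tbsp + 2 tsp = 8/3 tbsp) × 2/9 ÷ 16 tbsp/cup × 127 g/cup ≈ 4.70 g
butter: 50 g × 2/9 ÷ 113.5 g/stick × 8 tbsp/stick ≈ 0.78 tbsp

granulated sugar: 2.78 g; bread flour: 4.70 g; butter: 0.78 tbsp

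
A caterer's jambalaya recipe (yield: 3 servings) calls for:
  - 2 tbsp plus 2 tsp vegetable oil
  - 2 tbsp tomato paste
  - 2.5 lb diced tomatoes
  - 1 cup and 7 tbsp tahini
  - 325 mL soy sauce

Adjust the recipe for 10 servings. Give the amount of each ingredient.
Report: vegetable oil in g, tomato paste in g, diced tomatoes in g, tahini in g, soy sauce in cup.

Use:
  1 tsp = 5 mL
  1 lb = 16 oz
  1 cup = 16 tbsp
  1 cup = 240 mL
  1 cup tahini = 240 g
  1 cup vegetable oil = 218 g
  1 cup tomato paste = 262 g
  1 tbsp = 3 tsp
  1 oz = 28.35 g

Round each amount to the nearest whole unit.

vegetable oil: 121 g; tomato paste: 109 g; diced tomatoes: 3780 g; tahini: 1150 g; soy sauce: 5 cup

Scaling factor: 10/3.
vegetable oil: (2 tbsp + 2 tsp = 8/3 tbsp) × 10/3 ÷ 16 tbsp/cup × 218 g/cup ≈ 121 g
tomato paste: 2 tbsp × 10/3 ÷ 16 tbsp/cup × 262 g/cup ≈ 109 g
diced tomatoes: 2.5 lb × 10/3 × 16 oz/lb × 28.35 g/oz = 3780 g
tahini: (1 cup + 7 tbsp = 1.4375 cup) × 10/3 × 240 g/cup = 1150 g
soy sauce: 325 mL × 10/3 ÷ 240 mL/cup ≈ 5 cup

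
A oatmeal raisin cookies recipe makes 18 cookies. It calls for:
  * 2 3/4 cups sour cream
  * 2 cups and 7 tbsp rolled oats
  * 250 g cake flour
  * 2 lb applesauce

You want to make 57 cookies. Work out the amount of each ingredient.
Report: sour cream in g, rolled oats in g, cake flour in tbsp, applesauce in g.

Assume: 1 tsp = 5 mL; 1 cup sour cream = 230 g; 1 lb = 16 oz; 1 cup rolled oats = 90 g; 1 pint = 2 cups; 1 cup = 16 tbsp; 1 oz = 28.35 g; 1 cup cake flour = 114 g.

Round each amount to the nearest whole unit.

Scaling factor: 57/18 = 19/6.
sour cream: 2.75 cup × 19/6 × 230 g/cup ≈ 2003 g
rolled oats: (2 cup + 7 tbsp = 2.4375 cup) × 19/6 × 90 g/cup ≈ 695 g
cake flour: 250 g × 19/6 ÷ 114 g/cup × 16 tbsp/cup ≈ 111 tbsp
applesauce: 2 lb × 19/6 × 16 oz/lb × 28.35 g/oz ≈ 2873 g

sour cream: 2003 g; rolled oats: 695 g; cake flour: 111 tbsp; applesauce: 2873 g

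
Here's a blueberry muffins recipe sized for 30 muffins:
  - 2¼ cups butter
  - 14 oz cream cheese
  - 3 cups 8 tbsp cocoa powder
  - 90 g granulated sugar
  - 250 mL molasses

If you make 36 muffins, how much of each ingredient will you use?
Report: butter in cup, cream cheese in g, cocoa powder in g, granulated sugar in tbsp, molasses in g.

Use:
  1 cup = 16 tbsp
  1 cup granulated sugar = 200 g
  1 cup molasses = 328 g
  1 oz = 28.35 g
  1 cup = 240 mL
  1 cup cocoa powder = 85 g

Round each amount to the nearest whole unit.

butter: 3 cup; cream cheese: 476 g; cocoa powder: 357 g; granulated sugar: 9 tbsp; molasses: 410 g

Scaling factor: 36/30 = 6/5 = 1.2.
butter: 2.25 cup × 6/5 ≈ 3 cup
cream cheese: 14 oz × 6/5 × 28.35 g/oz ≈ 476 g
cocoa powder: (3 cup + 8 tbsp = 3.5 cup) × 6/5 × 85 g/cup = 357 g
granulated sugar: 90 g × 6/5 ÷ 200 g/cup × 16 tbsp/cup ≈ 9 tbsp
molasses: 250 mL × 6/5 ÷ 240 mL/cup × 328 g/cup = 410 g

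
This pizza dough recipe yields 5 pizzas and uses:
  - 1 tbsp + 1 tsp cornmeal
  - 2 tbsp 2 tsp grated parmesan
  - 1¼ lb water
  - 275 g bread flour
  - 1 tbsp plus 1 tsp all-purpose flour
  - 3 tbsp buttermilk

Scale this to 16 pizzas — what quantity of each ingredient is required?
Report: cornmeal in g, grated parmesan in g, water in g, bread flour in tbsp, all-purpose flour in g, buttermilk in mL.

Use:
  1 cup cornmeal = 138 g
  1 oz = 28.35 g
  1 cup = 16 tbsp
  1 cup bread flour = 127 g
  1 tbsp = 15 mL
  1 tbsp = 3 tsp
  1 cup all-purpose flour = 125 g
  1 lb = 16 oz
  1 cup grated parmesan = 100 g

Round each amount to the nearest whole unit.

cornmeal: 37 g; grated parmesan: 53 g; water: 1814 g; bread flour: 111 tbsp; all-purpose flour: 33 g; buttermilk: 144 mL

Scaling factor: 16/5 = 3.2.
cornmeal: (1 tbsp + 1 tsp = 4/3 tbsp) × 16/5 ÷ 16 tbsp/cup × 138 g/cup ≈ 37 g
grated parmesan: (2 tbsp + 2 tsp = 8/3 tbsp) × 16/5 ÷ 16 tbsp/cup × 100 g/cup ≈ 53 g
water: 1.25 lb × 16/5 × 16 oz/lb × 28.35 g/oz ≈ 1814 g
bread flour: 275 g × 16/5 ÷ 127 g/cup × 16 tbsp/cup ≈ 111 tbsp
all-purpose flour: (1 tbsp + 1 tsp = 4/3 tbsp) × 16/5 ÷ 16 tbsp/cup × 125 g/cup ≈ 33 g
buttermilk: 3 tbsp × 16/5 × 15 mL/tbsp = 144 mL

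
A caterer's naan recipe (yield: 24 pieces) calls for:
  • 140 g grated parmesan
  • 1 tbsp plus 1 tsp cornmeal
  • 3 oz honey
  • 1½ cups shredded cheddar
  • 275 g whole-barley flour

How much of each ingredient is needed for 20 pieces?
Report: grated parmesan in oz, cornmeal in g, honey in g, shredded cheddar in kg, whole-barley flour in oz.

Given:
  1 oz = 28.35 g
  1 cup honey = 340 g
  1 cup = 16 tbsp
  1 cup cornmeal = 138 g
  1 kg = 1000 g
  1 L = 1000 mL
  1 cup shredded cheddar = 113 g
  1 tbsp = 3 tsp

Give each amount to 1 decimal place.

grated parmesan: 4.1 oz; cornmeal: 9.6 g; honey: 70.9 g; shredded cheddar: 0.1 kg; whole-barley flour: 8.1 oz

Scaling factor: 20/24 = 5/6.
grated parmesan: 140 g × 5/6 ÷ 28.35 g/oz ≈ 4.1 oz
cornmeal: (1 tbsp + 1 tsp = 4/3 tbsp) × 5/6 ÷ 16 tbsp/cup × 138 g/cup ≈ 9.6 g
honey: 3 oz × 5/6 × 28.35 g/oz ≈ 70.9 g
shredded cheddar: 1.5 cup × 5/6 × 113 g/cup ÷ 1000 g/kg ≈ 0.1 kg
whole-barley flour: 275 g × 5/6 ÷ 28.35 g/oz ≈ 8.1 oz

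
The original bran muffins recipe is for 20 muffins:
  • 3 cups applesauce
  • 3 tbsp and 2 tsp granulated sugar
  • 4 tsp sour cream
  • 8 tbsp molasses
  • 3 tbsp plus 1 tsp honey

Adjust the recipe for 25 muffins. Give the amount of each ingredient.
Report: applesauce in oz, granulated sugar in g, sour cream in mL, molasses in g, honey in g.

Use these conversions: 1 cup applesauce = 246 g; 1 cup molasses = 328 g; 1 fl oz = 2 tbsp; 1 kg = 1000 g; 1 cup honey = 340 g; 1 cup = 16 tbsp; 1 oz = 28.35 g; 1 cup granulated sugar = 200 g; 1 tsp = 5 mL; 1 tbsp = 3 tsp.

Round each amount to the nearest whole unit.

Scaling factor: 25/20 = 5/4 = 1.25.
applesauce: 3 cup × 5/4 × 246 g/cup ÷ 28.35 g/oz ≈ 33 oz
granulated sugar: (3 tbsp + 2 tsp = 11/3 tbsp) × 5/4 ÷ 16 tbsp/cup × 200 g/cup ≈ 57 g
sour cream: 4 tsp × 5/4 × 5 mL/tsp = 25 mL
molasses: 8 tbsp × 5/4 ÷ 16 tbsp/cup × 328 g/cup = 205 g
honey: (3 tbsp + 1 tsp = 10/3 tbsp) × 5/4 ÷ 16 tbsp/cup × 340 g/cup ≈ 89 g

applesauce: 33 oz; granulated sugar: 57 g; sour cream: 25 mL; molasses: 205 g; honey: 89 g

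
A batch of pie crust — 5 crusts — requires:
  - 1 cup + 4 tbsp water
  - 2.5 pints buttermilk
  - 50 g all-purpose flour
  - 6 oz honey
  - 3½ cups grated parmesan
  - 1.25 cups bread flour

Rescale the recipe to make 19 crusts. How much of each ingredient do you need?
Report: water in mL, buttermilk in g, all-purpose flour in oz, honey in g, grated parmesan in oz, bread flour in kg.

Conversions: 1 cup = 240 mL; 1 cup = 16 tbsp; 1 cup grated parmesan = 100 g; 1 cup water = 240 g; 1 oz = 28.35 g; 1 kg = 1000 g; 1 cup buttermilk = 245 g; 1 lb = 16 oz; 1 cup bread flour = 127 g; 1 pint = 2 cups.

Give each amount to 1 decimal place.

Scaling factor: 19/5 = 3.8.
water: (1 cup + 4 tbsp = 1.25 cup) × 19/5 × 240 mL/cup = 1140.0 mL
buttermilk: 2.5 pint × 19/5 × 2 cup/pint × 245 g/cup = 4655.0 g
all-purpose flour: 50 g × 19/5 ÷ 28.35 g/oz ≈ 6.7 oz
honey: 6 oz × 19/5 × 28.35 g/oz ≈ 646.4 g
grated parmesan: 3.5 cup × 19/5 × 100 g/cup ÷ 28.35 g/oz ≈ 46.9 oz
bread flour: 1.25 cup × 19/5 × 127 g/cup ÷ 1000 g/kg ≈ 0.6 kg

water: 1140.0 mL; buttermilk: 4655.0 g; all-purpose flour: 6.7 oz; honey: 646.4 g; grated parmesan: 46.9 oz; bread flour: 0.6 kg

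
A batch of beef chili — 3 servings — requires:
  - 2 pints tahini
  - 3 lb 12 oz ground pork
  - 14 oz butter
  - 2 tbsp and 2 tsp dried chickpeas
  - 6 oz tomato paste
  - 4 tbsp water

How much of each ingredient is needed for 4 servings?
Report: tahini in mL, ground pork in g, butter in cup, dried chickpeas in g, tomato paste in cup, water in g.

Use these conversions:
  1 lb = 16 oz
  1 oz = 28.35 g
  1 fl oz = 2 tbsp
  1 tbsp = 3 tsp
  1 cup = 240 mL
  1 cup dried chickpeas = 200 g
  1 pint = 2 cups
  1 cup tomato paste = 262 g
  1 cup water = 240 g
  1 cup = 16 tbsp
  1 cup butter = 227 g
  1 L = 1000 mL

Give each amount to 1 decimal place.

Scaling factor: 4/3.
tahini: 2 pint × 4/3 × 2 cup/pint × 240 mL/cup = 1280.0 mL
ground pork: (3 lb + 12 oz = 3.75 lb) × 4/3 × 16 oz/lb × 28.35 g/oz = 2268.0 g
butter: 14 oz × 4/3 × 28.35 g/oz ÷ 227 g/cup ≈ 2.3 cup
dried chickpeas: (2 tbsp + 2 tsp = 8/3 tbsp) × 4/3 ÷ 16 tbsp/cup × 200 g/cup ≈ 44.4 g
tomato paste: 6 oz × 4/3 × 28.35 g/oz ÷ 262 g/cup ≈ 0.9 cup
water: 4 tbsp × 4/3 ÷ 16 tbsp/cup × 240 g/cup = 80.0 g

tahini: 1280.0 mL; ground pork: 2268.0 g; butter: 2.3 cup; dried chickpeas: 44.4 g; tomato paste: 0.9 cup; water: 80.0 g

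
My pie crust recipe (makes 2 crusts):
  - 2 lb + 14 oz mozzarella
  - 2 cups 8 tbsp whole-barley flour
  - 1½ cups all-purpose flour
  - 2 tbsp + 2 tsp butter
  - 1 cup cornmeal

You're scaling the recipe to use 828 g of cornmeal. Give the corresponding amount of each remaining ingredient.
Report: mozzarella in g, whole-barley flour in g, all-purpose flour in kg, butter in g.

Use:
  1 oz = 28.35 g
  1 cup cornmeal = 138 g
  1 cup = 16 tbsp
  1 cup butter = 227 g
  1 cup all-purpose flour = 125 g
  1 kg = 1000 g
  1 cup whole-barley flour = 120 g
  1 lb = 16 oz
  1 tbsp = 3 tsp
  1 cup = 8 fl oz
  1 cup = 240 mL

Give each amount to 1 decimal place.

The original recipe has 138 g of cornmeal, so the scaling factor is 828 ÷ 138 = 6.
mozzarella: (2 lb + 14 oz = 2.875 lb) × 6 × 16 oz/lb × 28.35 g/oz = 7824.6 g
whole-barley flour: (2 cup + 8 tbsp = 2.5 cup) × 6 × 120 g/cup = 1800.0 g
all-purpose flour: 1.5 cup × 6 × 125 g/cup ÷ 1000 g/kg ≈ 1.1 kg
butter: (2 tbsp + 2 tsp = 8/3 tbsp) × 6 ÷ 16 tbsp/cup × 227 g/cup = 227.0 g

mozzarella: 7824.6 g; whole-barley flour: 1800.0 g; all-purpose flour: 1.1 kg; butter: 227.0 g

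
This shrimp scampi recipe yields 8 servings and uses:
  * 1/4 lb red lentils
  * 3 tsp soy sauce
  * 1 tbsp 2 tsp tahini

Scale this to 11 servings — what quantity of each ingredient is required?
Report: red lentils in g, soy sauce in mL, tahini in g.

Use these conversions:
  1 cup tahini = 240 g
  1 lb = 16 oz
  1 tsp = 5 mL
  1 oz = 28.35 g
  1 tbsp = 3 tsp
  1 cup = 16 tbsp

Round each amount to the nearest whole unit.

Scaling factor: 11/8 = 1.375.
red lentils: 0.25 lb × 11/8 × 16 oz/lb × 28.35 g/oz ≈ 156 g
soy sauce: 3 tsp × 11/8 × 5 mL/tsp ≈ 21 mL
tahini: (1 tbsp + 2 tsp = 5/3 tbsp) × 11/8 ÷ 16 tbsp/cup × 240 g/cup ≈ 34 g

red lentils: 156 g; soy sauce: 21 mL; tahini: 34 g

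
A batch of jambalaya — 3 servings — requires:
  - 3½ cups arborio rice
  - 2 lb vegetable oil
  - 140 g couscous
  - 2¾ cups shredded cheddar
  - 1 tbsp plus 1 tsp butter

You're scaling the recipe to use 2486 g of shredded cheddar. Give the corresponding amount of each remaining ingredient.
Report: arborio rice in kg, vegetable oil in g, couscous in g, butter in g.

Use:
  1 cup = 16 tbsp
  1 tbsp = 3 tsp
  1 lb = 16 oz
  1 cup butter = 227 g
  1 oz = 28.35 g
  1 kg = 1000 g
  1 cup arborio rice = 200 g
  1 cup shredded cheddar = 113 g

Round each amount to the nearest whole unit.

The original recipe has 310.75 g of shredded cheddar, so the scaling factor is 2486 ÷ 310.75 = 8.
arborio rice: 3.5 cup × 8 × 200 g/cup ÷ 1000 g/kg ≈ 6 kg
vegetable oil: 2 lb × 8 × 16 oz/lb × 28.35 g/oz ≈ 7258 g
couscous: 140 g × 8 = 1120 g
butter: (1 tbsp + 1 tsp = 4/3 tbsp) × 8 ÷ 16 tbsp/cup × 227 g/cup ≈ 151 g

arborio rice: 6 kg; vegetable oil: 7258 g; couscous: 1120 g; butter: 151 g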